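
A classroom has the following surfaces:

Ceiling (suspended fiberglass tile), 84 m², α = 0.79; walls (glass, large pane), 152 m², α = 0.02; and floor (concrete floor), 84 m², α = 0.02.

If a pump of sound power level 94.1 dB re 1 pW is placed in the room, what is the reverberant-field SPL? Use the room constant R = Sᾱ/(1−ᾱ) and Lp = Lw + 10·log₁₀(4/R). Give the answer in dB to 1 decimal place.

80.5 dB

Σ(Sᵢαᵢ) = 84×0.79 + 152×0.02 + 84×0.02 = 71.080; total area S = 320.0 m².
ᾱ = 0.2221, so room constant R = A/(1−ᾱ) = 91.374 m².
Lp = Lw + 10 log₁₀(4/R) = 94.1 -13.59 = 80.5 dB.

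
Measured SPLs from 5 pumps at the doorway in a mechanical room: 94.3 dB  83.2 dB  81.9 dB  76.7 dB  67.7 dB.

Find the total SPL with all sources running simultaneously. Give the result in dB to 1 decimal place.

Σ 10^(Lᵢ/10) = 3.108e+09.
Combined level = 10 log₁₀(3.108e+09) = 94.9 dB.

94.9 dB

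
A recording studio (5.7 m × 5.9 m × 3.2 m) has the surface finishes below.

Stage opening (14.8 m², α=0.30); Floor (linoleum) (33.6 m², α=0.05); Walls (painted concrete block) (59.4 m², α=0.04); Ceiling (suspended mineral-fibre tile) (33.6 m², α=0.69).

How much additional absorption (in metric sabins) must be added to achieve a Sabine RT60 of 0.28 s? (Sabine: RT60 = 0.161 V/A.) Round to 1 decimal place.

30.2 sabins

Total absorption A₁ = 14.8·0.30 + 33.6·0.05 + 59.4·0.04 + 33.6·0.69
  = 4.440 + 1.680 + 2.376 + 23.184 = 31.680 m² sabins.
For T = 0.28 s, need A₂ = 0.161·V/T = 0.161·107.616/0.28 = 61.879 sabins.
ΔA = A₂ − A₁ = 61.879 − 31.680 = 30.2 sabins.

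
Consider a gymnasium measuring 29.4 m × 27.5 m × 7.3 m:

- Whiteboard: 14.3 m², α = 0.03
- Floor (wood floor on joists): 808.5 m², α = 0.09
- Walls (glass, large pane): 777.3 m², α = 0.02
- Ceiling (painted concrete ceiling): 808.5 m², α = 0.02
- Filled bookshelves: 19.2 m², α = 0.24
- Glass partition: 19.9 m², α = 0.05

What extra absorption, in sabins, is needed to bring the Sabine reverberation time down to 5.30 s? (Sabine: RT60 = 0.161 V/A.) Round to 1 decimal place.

Summing Sᵢαᵢ: 0.429 + 72.765 + 15.546 + 16.170 + 4.608 + 0.995 → A₁ = 110.513 sabins.
For T = 5.30 s, need A₂ = 0.161·V/T = 0.161·5902.05/5.30 = 179.289 sabins.
Additional absorption ΔA = 179.289 − 110.513 = 68.8 sabins.

68.8 sabins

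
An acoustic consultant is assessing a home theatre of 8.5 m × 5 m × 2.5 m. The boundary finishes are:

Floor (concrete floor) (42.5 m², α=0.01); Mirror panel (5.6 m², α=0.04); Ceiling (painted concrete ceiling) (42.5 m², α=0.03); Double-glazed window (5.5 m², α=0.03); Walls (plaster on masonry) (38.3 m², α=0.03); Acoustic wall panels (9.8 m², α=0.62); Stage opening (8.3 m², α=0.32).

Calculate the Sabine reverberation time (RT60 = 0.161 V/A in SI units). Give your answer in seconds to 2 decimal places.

1.43 seconds

Total absorption A = 42.5×0.01 + 5.6×0.04 + 42.5×0.03 + 5.5×0.03 + 38.3×0.03 + 9.8×0.62 + 8.3×0.32
  = 0.425 + 0.224 + 1.275 + 0.165 + 1.149 + 6.076 + 2.656 = 11.970 m² sabins.
Volume V = 8.5 × 5 × 2.5 = 106.25 m³.
RT60 = 0.161 · V / A = 0.161 × 106.25 / 11.970 = 1.43 s.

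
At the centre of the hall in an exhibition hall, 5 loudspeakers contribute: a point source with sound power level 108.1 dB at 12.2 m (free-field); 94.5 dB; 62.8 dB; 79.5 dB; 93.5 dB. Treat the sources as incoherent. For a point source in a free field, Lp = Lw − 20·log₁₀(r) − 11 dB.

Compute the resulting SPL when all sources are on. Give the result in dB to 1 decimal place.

Source at 12.2 m: Lp = 108.1 − 20·log₁₀(12.2) − 11 = 75.4 dB.
Converting to relative power and adding: 10^(75.4/10) + 10^(94.5/10) + 10^(62.8/10) + 10^(79.5/10) + 10^(93.5/10) = 5.183e+09.
L_total = 10·log₁₀(5.183e+09) = 97.1 dB.

97.1 dB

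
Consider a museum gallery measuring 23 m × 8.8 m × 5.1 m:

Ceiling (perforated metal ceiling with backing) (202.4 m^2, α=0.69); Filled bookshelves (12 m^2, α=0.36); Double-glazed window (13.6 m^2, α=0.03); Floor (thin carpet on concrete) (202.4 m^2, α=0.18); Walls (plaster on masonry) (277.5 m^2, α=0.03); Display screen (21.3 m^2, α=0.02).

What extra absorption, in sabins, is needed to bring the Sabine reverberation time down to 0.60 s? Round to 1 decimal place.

A₁ = Σ Sᵢαᵢ = 202.4×0.69 + 12×0.36 + 13.6×0.03 + 202.4×0.18 + 277.5×0.03 + 21.3×0.02 = 189.567 sabins.
Target A₂ = 0.161·1032.24/0.60 = 276.984 sabins (V = 1032.24 m³).
ΔA = A₂ − A₁ = 276.984 − 189.567 = 87.4 sabins.

87.4 sabins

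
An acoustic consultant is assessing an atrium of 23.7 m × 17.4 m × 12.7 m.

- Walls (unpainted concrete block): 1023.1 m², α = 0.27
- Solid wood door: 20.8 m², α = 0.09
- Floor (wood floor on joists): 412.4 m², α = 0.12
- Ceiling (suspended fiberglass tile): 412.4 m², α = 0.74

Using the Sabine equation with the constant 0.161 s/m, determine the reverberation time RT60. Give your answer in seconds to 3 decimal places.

Total absorption A = 1023.1·0.27 + 20.8·0.09 + 412.4·0.12 + 412.4·0.74
  = 276.237 + 1.872 + 49.488 + 305.176 = 632.773 m² sabins.
Room volume: 5237.226 m³.
T = 0.161 V/A = 0.161·5237.226/632.773 = 1.333 s.

1.333 s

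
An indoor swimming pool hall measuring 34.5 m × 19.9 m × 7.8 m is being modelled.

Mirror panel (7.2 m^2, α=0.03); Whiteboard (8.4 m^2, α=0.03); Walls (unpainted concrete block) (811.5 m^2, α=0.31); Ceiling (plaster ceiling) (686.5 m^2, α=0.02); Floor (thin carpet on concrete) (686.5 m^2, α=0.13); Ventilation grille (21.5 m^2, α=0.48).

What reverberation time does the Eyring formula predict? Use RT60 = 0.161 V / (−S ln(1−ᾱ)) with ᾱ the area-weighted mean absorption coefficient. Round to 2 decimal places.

Total surface area S = 7.2 + 8.4 + 811.5 + 686.5 + 686.5 + 21.5 = 2221.6 m^2.
Σ(Sᵢαᵢ) = 7.2×0.03 + 8.4×0.03 + 811.5×0.31 + 686.5×0.02 + 686.5×0.13 + 21.5×0.48 = 365.328.
ᾱ = 365.328 / 2221.6 = 0.1644.
−S·ln(1−ᾱ) = −2221.6 × ln(1 − 0.1644) = 399.011.
V = 34.5 × 19.9 × 7.8 = 5355.09 m³.
RT60 = 0.161 × 5355.09 / 399.011 = 2.16 s.

2.16 s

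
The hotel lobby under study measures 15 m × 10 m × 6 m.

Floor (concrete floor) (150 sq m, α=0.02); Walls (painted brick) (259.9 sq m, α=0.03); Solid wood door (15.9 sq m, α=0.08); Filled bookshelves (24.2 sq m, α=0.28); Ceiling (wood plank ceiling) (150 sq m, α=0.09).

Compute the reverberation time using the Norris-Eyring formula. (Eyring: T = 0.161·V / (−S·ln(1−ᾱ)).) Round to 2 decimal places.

S = Σ Sᵢ = 600.0 sq m.
Σ(Sᵢαᵢ) = 150×0.02 + 259.9×0.03 + 15.9×0.08 + 24.2×0.28 + 150×0.09 = 32.345.
Mean coefficient ᾱ = A/S = 0.0539.
Eyring denominator: −S ln(1−ᾱ) = 33.244.
V = 15 × 10 × 6 = 900 m³.
RT60 = 0.161 × 900 / 33.244 = 4.36 s.

4.36 s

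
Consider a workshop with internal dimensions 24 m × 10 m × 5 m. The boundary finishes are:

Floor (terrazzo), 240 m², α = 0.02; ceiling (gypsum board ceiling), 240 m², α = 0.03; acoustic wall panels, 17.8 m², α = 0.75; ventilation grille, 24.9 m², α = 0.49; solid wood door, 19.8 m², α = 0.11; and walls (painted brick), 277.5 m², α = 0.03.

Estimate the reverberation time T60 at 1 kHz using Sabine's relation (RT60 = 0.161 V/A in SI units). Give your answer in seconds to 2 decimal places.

Equivalent absorption area: A = 240×0.02 + 240×0.03 + 17.8×0.75 + 24.9×0.49 + 19.8×0.11 + 277.5×0.03 = 48.054 m².
Volume V = 24 × 10 × 5 = 1200 m³.
Sabine: RT60 = 0.161 × 1200 / 48.054 = 4.02 s.

4.02 sec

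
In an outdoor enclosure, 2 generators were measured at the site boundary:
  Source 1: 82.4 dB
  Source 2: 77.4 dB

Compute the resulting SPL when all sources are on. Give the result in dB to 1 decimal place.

83.6 dB

Sum in the linear (power) domain: Σ 10^(Lᵢ/10) = 10^(82.4/10) + 10^(77.4/10) = 2.287e+08.
Back to dB: 10·log₁₀ Σ = 83.6 dB.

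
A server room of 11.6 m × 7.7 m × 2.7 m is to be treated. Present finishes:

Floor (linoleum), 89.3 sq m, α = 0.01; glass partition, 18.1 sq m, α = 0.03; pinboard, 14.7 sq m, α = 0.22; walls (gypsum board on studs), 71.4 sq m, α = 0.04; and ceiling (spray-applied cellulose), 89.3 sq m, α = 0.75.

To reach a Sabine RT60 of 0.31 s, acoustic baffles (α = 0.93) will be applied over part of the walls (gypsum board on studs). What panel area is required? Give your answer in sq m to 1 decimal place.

57.0

Total absorption A₁ = 89.3×0.01 + 18.1×0.03 + 14.7×0.22 + 71.4×0.04 + 89.3×0.75
  = 0.893 + 0.543 + 3.234 + 2.856 + 66.975 = 74.501 sq m sabins.
Required A₂ = 0.161·241.164/0.31 = 125.250 sabins.
ΔA needed = 125.250 − 74.501 = 50.749 sabins.
Net gain per sq m: Δα = 0.93 − 0.04 = 0.89.
Panel area = 50.749 / 0.89 = 57.0 sq m.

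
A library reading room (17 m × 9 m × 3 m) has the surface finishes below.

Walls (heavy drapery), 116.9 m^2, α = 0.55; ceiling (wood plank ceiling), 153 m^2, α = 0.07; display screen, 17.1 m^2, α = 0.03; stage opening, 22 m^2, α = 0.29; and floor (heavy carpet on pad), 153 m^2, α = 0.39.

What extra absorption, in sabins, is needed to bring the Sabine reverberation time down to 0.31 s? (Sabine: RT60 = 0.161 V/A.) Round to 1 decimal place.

Equivalent absorption area: A₁ = 116.9×0.55 + 153×0.07 + 17.1×0.03 + 22×0.29 + 153×0.39 = 141.568 m^2.
V = 459 m³. Required absorption A₂ = 0.161 × 459 / 0.31 = 238.384 sabins.
Additional absorption ΔA = 238.384 − 141.568 = 96.8 sabins.

96.8 sabins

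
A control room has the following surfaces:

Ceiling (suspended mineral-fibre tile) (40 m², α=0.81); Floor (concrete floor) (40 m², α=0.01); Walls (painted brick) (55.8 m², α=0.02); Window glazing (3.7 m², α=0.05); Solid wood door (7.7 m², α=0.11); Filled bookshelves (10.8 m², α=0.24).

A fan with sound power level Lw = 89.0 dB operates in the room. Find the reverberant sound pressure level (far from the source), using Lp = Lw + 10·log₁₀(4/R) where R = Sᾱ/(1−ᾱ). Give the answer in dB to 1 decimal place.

A = 37.540 sabins; S = 158.0 m².
ᾱ = 37.540/158.0 = 0.2376; R = Sᾱ/(1−ᾱ) = 37.540/(1−0.2376) = 49.239 m².
Lp = 89.0 + 10·log₁₀(4/49.239) = 89.0 + (-10.90) = 78.1 dB.

78.1 dB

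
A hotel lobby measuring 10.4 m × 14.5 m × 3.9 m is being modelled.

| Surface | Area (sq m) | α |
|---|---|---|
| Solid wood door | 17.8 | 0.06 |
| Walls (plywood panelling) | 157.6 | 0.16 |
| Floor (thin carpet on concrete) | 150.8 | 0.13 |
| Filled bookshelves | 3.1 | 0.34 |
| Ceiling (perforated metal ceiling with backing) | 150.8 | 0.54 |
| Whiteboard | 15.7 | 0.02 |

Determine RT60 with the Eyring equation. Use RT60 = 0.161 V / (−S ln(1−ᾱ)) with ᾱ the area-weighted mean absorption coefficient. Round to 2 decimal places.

Total surface area S = 17.8 + 157.6 + 150.8 + 3.1 + 150.8 + 15.7 = 495.8 sq m.
Absorption A = 17.8×0.06 + 157.6×0.16 + 150.8×0.13 + 3.1×0.34 + 150.8×0.54 + 15.7×0.02 = 128.688 sabins.
Mean coefficient ᾱ = A/S = 0.2596.
Eyring denominator: −S ln(1−ᾱ) = 149.020.
V = 10.4 × 14.5 × 3.9 = 588.12 m³.
RT60 = 0.161 × 588.12 / 149.020 = 0.64 s.

0.64 seconds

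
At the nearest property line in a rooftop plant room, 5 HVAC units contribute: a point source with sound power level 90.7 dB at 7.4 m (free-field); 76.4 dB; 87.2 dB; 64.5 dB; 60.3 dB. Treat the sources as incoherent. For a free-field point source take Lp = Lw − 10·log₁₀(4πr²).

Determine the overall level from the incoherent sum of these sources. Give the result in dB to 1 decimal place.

Source at 7.4 m: Lp = 90.7 − 10·log₁₀(4π·7.4²) = 90.7 − 10·log₁₀(688.134) = 62.3 dB.
Sum in the linear (power) domain: Σ 10^(Lᵢ/10) = 10^(62.3/10) + 10^(76.4/10) + 10^(87.2/10) + 10^(64.5/10) + 10^(60.3/10) = 5.74e+08.
Combined level = 10 log₁₀(5.74e+08) = 87.6 dB.

87.6 dB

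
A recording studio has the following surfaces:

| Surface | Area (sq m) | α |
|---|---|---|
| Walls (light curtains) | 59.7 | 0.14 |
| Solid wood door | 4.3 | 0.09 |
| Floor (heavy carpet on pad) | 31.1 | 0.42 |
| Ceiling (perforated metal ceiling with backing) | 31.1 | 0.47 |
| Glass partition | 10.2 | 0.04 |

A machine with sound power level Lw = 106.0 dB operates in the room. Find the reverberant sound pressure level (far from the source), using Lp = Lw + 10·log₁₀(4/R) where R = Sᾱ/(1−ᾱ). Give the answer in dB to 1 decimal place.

A = 36.832 sabins; S = 136.4 sq m.
ᾱ = 36.832/136.4 = 0.2700; R = Sᾱ/(1−ᾱ) = 36.832/(1−0.2700) = 50.455 sq m.
Lp = 106.0 + 10·log₁₀(4/50.455) = 106.0 + (-11.01) = 95.0 dB.

95.0 dB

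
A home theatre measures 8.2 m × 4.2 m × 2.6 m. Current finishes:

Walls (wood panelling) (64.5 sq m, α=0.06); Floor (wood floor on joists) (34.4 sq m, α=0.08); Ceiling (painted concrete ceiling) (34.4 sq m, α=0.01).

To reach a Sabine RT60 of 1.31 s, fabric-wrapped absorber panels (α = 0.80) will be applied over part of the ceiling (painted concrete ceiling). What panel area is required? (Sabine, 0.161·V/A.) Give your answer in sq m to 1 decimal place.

5.1

Summing Sᵢαᵢ: 3.870 + 2.752 + 0.344 → A₁ = 6.966 sabins.
V = 89.544 m³. Target absorption A₂ = 0.161 × 89.544 / 1.31 = 11.005 sabins.
Absorption to add: 11.005 − 6.966 = 4.039 sabins.
Each sq m of panel replacing the ceiling (painted concrete ceiling) adds (0.80 − 0.01) = 0.79 sabins.
Panel area = 4.039 / 0.79 = 5.1 sq m.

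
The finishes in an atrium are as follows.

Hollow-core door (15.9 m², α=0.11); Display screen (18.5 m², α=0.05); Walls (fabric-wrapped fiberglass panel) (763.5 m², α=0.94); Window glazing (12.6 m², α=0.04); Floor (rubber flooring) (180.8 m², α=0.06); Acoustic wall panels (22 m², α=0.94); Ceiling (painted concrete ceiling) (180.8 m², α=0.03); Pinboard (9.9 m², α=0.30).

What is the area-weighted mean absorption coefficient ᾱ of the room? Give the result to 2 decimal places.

Total surface area S = 1204.0 m².
A = 15.9×0.11 + 18.5×0.05 + 763.5×0.94 + 12.6×0.04 + 180.8×0.06 + 22×0.94 + 180.8×0.03 + 9.9×0.30 = 760.790 sabins.
ᾱ = A/S = 0.63.

0.63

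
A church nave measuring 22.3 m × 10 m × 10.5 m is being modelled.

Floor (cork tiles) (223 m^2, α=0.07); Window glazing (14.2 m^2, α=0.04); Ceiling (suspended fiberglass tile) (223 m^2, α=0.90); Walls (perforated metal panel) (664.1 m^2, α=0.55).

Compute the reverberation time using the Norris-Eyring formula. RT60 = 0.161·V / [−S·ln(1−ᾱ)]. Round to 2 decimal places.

0.46 s

Total surface area S = 223 + 14.2 + 223 + 664.1 = 1124.3 m^2.
Σ(Sᵢαᵢ) = 223·0.07 + 14.2·0.04 + 223·0.90 + 664.1·0.55 = 582.133.
ᾱ = 582.133 / 1124.3 = 0.5178.
−S·ln(1−ᾱ) = −1124.3 × ln(1 − 0.5178) = 820.060.
V = 22.3 × 10 × 10.5 = 2341.5 m³.
T = 0.161·V/[−S·ln(1−ᾱ)] = 0.161·2341.5/820.060 = 0.46 s.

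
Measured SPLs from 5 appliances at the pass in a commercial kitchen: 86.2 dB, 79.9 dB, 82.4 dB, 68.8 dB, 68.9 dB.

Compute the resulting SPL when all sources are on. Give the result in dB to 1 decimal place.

Converting to relative power and adding: 10^(86.2/10) + 10^(79.9/10) + 10^(82.4/10) + 10^(68.8/10) + 10^(68.9/10) = 7.037e+08.
Combined level = 10 log₁₀(7.037e+08) = 88.5 dB.

88.5 dB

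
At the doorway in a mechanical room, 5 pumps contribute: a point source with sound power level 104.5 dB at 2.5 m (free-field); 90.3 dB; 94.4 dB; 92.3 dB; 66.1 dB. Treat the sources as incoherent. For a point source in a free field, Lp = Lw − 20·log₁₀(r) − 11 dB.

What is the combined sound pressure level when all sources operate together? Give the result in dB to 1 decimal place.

Source at 2.5 m: Lp = 104.5 − 20·log₁₀(2.5) − 11 = 85.5 dB.
Sum in the linear (power) domain: Σ 10^(Lᵢ/10) = 10^(85.5/10) + 10^(90.3/10) + 10^(94.4/10) + 10^(92.3/10) + 10^(66.1/10) = 5.883e+09.
L_total = 10·log₁₀(5.883e+09) = 97.7 dB.

97.7 dB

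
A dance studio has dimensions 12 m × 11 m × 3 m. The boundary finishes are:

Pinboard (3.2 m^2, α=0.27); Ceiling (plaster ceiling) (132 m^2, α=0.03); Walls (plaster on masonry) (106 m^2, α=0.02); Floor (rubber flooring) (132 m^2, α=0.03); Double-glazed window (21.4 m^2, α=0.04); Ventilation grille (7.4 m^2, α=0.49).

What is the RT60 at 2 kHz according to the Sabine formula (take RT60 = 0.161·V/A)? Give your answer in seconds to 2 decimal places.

A = Σ Sᵢαᵢ = 3.2×0.27 + 132×0.03 + 106×0.02 + 132×0.03 + 21.4×0.04 + 7.4×0.49 = 15.386 sabins.
V = 12·11·3 = 396 m³.
RT60 = 0.161 · V / A = 0.161 × 396 / 15.386 = 4.14 s.

4.14 s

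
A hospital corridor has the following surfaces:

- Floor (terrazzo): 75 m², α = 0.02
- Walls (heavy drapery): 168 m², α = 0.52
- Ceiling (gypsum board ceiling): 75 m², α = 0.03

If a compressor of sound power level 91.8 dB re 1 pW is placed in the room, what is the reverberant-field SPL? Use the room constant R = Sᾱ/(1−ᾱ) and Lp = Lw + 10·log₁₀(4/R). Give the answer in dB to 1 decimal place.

A = 91.110 sabins; S = 318.0 m².
ᾱ = 0.2865, so room constant R = A/(1−ᾱ) = 127.694 m².
Lp = 91.8 + 10·log₁₀(4/127.694) = 91.8 + (-15.04) = 76.8 dB.

76.8 dB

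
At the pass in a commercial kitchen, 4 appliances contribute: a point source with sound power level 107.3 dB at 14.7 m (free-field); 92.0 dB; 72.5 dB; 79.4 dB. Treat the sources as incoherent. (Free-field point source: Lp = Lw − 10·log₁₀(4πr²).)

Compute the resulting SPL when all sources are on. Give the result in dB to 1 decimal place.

92.3 dB

Source at 14.7 m: Lp = 107.3 − 10·log₁₀(4π·14.7²) = 107.3 − 10·log₁₀(2715.467) = 73.0 dB.
Sum in the linear (power) domain: Σ 10^(Lᵢ/10) = 10^(73.0/10) + 10^(92.0/10) + 10^(72.5/10) + 10^(79.4/10) = 1.71e+09.
Combined level = 10 log₁₀(1.71e+09) = 92.3 dB.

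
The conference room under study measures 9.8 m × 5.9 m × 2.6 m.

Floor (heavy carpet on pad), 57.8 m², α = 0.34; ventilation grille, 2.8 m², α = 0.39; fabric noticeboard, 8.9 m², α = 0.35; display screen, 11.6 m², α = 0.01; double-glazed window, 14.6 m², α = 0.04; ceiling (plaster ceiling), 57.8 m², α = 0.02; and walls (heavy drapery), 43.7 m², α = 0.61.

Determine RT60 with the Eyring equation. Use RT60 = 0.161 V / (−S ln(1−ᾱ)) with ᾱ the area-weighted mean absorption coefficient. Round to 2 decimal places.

Total surface area S = 57.8 + 2.8 + 8.9 + 11.6 + 14.6 + 57.8 + 43.7 = 197.2 m².
Σ(Sᵢαᵢ) = 57.8×0.34 + 2.8×0.39 + 8.9×0.35 + 11.6×0.01 + 14.6×0.04 + 57.8×0.02 + 43.7×0.61 = 52.372.
ᾱ = 52.372 / 197.2 = 0.2656.
Eyring denominator: −S ln(1−ᾱ) = 60.876.
V = 9.8 × 5.9 × 2.6 = 150.332 m³.
RT60 = 0.161 × 150.332 / 60.876 = 0.40 s.

0.40 seconds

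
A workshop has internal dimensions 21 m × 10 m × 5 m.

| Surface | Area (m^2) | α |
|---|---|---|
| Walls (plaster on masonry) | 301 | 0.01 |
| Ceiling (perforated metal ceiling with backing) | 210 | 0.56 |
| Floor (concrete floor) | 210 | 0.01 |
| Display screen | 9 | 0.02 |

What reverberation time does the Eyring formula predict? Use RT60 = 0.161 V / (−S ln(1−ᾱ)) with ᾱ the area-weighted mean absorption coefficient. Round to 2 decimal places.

Total surface area S = 301 + 210 + 210 + 9 = 730.0 m^2.
Absorption A = 301·0.01 + 210·0.56 + 210·0.01 + 9·0.02 = 122.890 sabins.
Mean coefficient ᾱ = A/S = 0.1683.
−S·ln(1−ᾱ) = −730.0 × ln(1 − 0.1683) = 134.527.
V = 21 × 10 × 5 = 1050 m³.
RT60 = 0.161 × 1050 / 134.527 = 1.26 s.

1.26 sec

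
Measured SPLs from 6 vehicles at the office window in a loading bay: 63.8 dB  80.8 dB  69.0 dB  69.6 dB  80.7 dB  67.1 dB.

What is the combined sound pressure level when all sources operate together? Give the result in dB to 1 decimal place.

Σ 10^(Lᵢ/10) = 2.623e+08.
L_total = 10·log₁₀(2.623e+08) = 84.2 dB.

84.2 dB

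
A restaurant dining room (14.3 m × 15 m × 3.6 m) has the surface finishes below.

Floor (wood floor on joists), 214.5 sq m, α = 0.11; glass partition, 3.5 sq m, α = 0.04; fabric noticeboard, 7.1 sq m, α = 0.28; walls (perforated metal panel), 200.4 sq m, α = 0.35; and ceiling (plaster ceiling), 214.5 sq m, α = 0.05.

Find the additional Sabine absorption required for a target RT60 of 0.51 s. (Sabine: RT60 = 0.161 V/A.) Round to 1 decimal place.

137.2 sabins

Summing Sᵢαᵢ: 23.595 + 0.140 + 1.988 + 70.140 + 10.725 → A₁ = 106.588 sabins.
For T = 0.51 s, need A₂ = 0.161·V/T = 0.161·772.2/0.51 = 243.773 sabins.
Shortfall: 243.773 − 106.588 = 137.2 sabins.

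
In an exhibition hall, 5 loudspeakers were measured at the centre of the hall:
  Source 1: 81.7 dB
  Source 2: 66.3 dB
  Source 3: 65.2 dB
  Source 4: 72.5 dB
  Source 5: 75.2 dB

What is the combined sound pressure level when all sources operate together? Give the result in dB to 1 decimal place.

83.1 dB

Σ 10^(Lᵢ/10) = 2.064e+08.
Combined level = 10 log₁₀(2.064e+08) = 83.1 dB.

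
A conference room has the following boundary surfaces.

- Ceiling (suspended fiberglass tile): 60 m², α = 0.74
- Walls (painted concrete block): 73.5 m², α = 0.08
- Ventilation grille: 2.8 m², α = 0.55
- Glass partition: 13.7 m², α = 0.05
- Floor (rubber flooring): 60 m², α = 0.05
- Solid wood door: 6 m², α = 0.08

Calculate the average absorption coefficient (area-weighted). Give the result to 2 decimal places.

0.26

Total surface area S = 216.0 m².
A = 60×0.74 + 73.5×0.08 + 2.8×0.55 + 13.7×0.05 + 60×0.05 + 6×0.08 = 55.985 sabins.
ᾱ = A/S = 0.26.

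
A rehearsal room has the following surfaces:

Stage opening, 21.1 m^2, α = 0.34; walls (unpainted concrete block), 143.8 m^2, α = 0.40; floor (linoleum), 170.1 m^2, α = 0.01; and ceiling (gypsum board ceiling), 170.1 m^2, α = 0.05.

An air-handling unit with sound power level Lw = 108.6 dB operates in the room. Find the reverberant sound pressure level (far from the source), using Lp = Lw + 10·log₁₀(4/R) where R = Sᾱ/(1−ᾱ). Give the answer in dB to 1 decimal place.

95.2 dB

Σ(Sᵢαᵢ) = 21.1×0.34 + 143.8×0.40 + 170.1×0.01 + 170.1×0.05 = 74.900; total area S = 505.1 m^2.
ᾱ = 74.900/505.1 = 0.1483; R = Sᾱ/(1−ᾱ) = 74.900/(1−0.1483) = 87.942 m^2.
Lp = 108.6 + 10·log₁₀(4/87.942) = 108.6 + (-13.42) = 95.2 dB.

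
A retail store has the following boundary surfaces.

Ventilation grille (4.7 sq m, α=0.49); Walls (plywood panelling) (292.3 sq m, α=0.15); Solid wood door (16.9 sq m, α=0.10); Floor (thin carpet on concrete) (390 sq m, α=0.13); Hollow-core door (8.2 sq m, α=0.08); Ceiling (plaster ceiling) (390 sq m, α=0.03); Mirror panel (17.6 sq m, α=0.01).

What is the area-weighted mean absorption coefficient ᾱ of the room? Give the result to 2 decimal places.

0.10

Total surface area S = 1119.7 sq m.
Σ(Sᵢαᵢ) = 4.7×0.49 + 292.3×0.15 + 16.9×0.10 + 390×0.13 + 8.2×0.08 + 390×0.03 + 17.6×0.01 = 111.070.
ᾱ = 111.070 / 1119.7 = 0.10.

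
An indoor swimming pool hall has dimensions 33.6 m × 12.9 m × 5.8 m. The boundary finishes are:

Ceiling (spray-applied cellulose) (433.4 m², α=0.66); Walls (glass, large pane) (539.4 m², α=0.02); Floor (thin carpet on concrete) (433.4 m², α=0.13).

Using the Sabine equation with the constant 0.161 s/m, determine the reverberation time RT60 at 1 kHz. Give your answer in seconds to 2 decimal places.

A = Σ Sᵢαᵢ = 433.4·0.66 + 539.4·0.02 + 433.4·0.13 = 353.174 sabins.
Room volume: 2513.952 m³.
Sabine: RT60 = 0.161 × 2513.952 / 353.174 = 1.15 s.

1.15 sec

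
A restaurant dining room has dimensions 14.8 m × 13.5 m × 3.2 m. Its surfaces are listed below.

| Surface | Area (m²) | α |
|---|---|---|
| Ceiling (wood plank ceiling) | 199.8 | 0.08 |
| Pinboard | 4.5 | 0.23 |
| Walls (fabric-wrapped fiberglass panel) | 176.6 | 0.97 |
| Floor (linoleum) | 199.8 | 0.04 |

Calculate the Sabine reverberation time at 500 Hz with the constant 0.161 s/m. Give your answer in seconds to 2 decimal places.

0.52 s

Equivalent absorption area: A = 199.8·0.08 + 4.5·0.23 + 176.6·0.97 + 199.8·0.04 = 196.313 m².
Volume V = 14.8 × 13.5 × 3.2 = 639.36 m³.
T = 0.161 V/A = 0.161·639.36/196.313 = 0.52 s.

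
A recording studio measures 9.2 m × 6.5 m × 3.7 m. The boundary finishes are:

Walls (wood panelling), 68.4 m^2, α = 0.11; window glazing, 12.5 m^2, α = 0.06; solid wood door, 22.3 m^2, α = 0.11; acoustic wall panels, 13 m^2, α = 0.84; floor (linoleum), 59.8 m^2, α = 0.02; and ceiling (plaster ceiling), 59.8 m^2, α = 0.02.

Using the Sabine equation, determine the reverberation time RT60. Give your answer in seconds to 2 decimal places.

1.48 s

Equivalent absorption area: A = 68.4*0.11 + 12.5*0.06 + 22.3*0.11 + 13*0.84 + 59.8*0.02 + 59.8*0.02 = 24.039 m^2.
Room volume: 221.26 m³.
Sabine: RT60 = 0.161 × 221.26 / 24.039 = 1.48 s.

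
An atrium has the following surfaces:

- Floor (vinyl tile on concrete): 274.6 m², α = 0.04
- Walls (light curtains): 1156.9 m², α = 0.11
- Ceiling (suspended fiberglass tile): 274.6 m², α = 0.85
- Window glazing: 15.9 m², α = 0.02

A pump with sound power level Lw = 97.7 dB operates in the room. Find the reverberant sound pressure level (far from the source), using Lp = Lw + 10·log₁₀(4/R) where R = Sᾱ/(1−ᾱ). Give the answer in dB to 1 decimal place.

77.0 dB

A = 371.971 sabins; S = 1722.0 m².
ᾱ = 0.2160, so room constant R = A/(1−ᾱ) = 474.453 m².
Lp = 97.7 + 10·log₁₀(4/474.453) = 97.7 + (-20.74) = 77.0 dB.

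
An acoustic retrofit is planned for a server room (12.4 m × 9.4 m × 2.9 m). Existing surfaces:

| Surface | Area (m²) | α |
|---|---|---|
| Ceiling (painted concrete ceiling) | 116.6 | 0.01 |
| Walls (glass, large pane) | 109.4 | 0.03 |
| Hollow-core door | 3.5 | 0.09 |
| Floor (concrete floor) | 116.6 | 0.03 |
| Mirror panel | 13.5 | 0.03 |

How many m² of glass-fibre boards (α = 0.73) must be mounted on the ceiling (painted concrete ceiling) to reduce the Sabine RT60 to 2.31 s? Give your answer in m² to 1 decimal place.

20.7

A₁ = Σ Sᵢαᵢ = 116.6×0.01 + 109.4×0.03 + 3.5×0.09 + 116.6×0.03 + 13.5×0.03 = 8.666 sabins.
V = 338.024 m³. Target absorption A₂ = 0.161 × 338.024 / 2.31 = 23.559 sabins.
ΔA needed = 23.559 − 8.666 = 14.893 sabins.
Each m² of panel replacing the ceiling (painted concrete ceiling) adds (0.73 − 0.01) = 0.72 sabins.
Area = ΔA/Δα = 14.893/0.72 = 20.7 m².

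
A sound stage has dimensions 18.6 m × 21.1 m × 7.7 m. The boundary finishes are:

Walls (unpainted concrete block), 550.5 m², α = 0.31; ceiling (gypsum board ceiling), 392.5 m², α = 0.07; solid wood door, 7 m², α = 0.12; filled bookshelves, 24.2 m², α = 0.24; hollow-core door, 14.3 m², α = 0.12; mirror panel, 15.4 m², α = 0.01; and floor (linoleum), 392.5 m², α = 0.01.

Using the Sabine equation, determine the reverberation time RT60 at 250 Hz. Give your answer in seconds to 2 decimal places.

Total absorption A = 550.5×0.31 + 392.5×0.07 + 7×0.12 + 24.2×0.24 + 14.3×0.12 + 15.4×0.01 + 392.5×0.01
  = 170.655 + 27.475 + 0.840 + 5.808 + 1.716 + 0.154 + 3.925 = 210.573 m² sabins.
V = 18.6·21.1·7.7 = 3021.942 m³.
RT60 = 0.161 · V / A = 0.161 × 3021.942 / 210.573 = 2.31 s.

2.31 sec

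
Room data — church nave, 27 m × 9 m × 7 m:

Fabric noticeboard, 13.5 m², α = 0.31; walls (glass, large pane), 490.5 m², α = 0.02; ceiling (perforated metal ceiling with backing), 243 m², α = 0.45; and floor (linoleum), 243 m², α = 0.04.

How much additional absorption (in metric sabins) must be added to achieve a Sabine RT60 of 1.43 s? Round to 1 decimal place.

Summing Sᵢαᵢ: 4.185 + 9.810 + 109.350 + 9.720 → A₁ = 133.065 sabins.
V = 1701 m³. Required absorption A₂ = 0.161 × 1701 / 1.43 = 191.511 sabins.
Additional absorption ΔA = 191.511 − 133.065 = 58.4 sabins.

58.4 sabins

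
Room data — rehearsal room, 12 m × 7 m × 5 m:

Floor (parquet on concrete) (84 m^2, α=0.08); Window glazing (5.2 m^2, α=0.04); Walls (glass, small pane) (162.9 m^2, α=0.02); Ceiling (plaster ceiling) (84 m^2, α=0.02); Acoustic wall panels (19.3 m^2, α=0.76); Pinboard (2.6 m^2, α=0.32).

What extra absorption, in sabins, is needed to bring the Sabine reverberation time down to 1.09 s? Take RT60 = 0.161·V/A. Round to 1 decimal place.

Equivalent absorption area: A₁ = 84×0.08 + 5.2×0.04 + 162.9×0.02 + 84×0.02 + 19.3×0.76 + 2.6×0.32 = 27.366 m^2.
Target A₂ = 0.161·420/1.09 = 62.037 sabins (V = 420 m³).
ΔA = A₂ − A₁ = 62.037 − 27.366 = 34.7 sabins.

34.7 sabins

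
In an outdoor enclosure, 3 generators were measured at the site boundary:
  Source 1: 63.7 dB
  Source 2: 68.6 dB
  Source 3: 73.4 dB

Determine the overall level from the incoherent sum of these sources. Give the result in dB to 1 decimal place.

Sum in the linear (power) domain: Σ 10^(Lᵢ/10) = 10^(63.7/10) + 10^(68.6/10) + 10^(73.4/10) = 3.147e+07.
Combined level = 10 log₁₀(3.147e+07) = 75.0 dB.

75.0 dB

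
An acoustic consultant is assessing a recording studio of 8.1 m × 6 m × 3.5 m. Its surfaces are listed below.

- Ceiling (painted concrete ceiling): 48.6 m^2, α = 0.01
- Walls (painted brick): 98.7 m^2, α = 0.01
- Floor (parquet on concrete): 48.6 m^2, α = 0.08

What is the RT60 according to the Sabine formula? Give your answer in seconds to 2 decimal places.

Total absorption A = 48.6×0.01 + 98.7×0.01 + 48.6×0.08
  = 0.486 + 0.987 + 3.888 = 5.361 m^2 sabins.
Room volume: 170.1 m³.
RT60 = 0.161 · V / A = 0.161 × 170.1 / 5.361 = 5.11 s.

5.11 seconds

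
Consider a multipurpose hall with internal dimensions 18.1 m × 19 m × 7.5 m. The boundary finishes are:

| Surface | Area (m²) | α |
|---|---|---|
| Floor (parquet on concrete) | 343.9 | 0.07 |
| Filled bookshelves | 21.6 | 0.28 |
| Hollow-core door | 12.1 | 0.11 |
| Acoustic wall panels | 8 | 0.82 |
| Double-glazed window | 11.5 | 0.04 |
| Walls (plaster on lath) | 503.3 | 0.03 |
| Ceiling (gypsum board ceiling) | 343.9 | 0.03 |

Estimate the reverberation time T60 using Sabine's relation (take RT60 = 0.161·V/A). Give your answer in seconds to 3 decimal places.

A = Σ Sᵢαᵢ = 343.9·0.07 + 21.6·0.28 + 12.1·0.11 + 8·0.82 + 11.5·0.04 + 503.3·0.03 + 343.9·0.03 = 63.888 sabins.
V = 18.1·19·7.5 = 2579.25 m³.
Sabine: RT60 = 0.161 × 2579.25 / 63.888 = 6.500 s.

6.500 seconds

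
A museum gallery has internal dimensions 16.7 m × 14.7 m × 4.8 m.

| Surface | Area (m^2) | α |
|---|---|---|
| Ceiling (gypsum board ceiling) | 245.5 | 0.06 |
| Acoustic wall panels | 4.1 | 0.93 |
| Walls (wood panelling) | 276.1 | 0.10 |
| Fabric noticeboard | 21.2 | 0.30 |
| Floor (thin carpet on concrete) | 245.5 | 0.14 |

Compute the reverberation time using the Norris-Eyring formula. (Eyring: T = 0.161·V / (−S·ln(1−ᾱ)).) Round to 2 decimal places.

S = Σ Sᵢ = 792.4 m^2.
Σ(Sᵢαᵢ) = 245.5×0.06 + 4.1×0.93 + 276.1×0.10 + 21.2×0.30 + 245.5×0.14 = 86.883.
ᾱ = 86.883 / 792.4 = 0.1096.
−S·ln(1−ᾱ) = −792.4 × ln(1 − 0.1096) = 91.985.
V = 16.7 × 14.7 × 4.8 = 1178.352 m³.
RT60 = 0.161 × 1178.352 / 91.985 = 2.06 s.

2.06 sec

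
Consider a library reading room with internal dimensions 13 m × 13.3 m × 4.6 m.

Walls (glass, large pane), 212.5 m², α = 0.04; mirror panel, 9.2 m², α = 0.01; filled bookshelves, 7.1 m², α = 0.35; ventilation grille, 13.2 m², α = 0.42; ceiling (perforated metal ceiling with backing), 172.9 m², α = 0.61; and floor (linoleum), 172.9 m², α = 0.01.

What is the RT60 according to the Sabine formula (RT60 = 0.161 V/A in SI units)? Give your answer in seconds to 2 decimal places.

1.03 sec

Total absorption A = 212.5×0.04 + 9.2×0.01 + 7.1×0.35 + 13.2×0.42 + 172.9×0.61 + 172.9×0.01
  = 8.500 + 0.092 + 2.485 + 5.544 + 105.469 + 1.729 = 123.819 m² sabins.
Volume V = 13 × 13.3 × 4.6 = 795.34 m³.
T = 0.161 V/A = 0.161·795.34/123.819 = 1.03 s.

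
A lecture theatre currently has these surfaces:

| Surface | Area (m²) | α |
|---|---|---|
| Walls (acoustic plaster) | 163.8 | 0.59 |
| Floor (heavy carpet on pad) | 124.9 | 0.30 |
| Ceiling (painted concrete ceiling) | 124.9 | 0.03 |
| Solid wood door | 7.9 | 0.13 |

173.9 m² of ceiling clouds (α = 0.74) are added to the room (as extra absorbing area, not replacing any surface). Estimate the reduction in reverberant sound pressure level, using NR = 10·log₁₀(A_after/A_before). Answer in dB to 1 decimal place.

2.8 dB

Total absorption A_before = 163.8×0.59 + 124.9×0.30 + 124.9×0.03 + 7.9×0.13
  = 96.642 + 37.470 + 3.747 + 1.027 = 138.886 m² sabins.
Added absorption = 173.9 × 0.74 = 128.686 sabins.
A_after = 138.886 + 128.686 = 267.572 sabins.
NR = 10·log₁₀(267.572/138.886) = 2.8 dB.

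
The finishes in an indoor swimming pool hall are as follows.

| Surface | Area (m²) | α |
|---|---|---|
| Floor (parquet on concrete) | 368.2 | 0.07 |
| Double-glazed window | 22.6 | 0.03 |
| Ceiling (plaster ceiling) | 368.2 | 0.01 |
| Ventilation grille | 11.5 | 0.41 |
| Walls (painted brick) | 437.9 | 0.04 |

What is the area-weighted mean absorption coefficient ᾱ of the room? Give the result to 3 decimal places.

S = Σ Sᵢ = 368.2 + 22.6 + 368.2 + 11.5 + 437.9 = 1208.4 m².
Σ(Sᵢαᵢ) = 368.2·0.07 + 22.6·0.03 + 368.2·0.01 + 11.5·0.41 + 437.9·0.04 = 52.365.
ᾱ = 52.365 / 1208.4 = 0.043.

0.043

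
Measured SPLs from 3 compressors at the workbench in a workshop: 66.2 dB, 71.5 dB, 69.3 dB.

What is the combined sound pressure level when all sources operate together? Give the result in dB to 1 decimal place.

74.3 dB

Sum in the linear (power) domain: Σ 10^(Lᵢ/10) = 10^(66.2/10) + 10^(71.5/10) + 10^(69.3/10) = 2.681e+07.
Back to dB: 10·log₁₀ Σ = 74.3 dB.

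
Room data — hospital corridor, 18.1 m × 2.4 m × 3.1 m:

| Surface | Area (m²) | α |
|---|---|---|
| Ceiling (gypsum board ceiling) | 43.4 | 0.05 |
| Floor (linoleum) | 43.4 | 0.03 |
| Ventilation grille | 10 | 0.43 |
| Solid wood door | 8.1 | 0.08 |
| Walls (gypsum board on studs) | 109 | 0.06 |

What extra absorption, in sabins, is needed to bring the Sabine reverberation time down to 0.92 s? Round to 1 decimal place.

Total absorption A₁ = 43.4×0.05 + 43.4×0.03 + 10×0.43 + 8.1×0.08 + 109×0.06
  = 2.170 + 1.302 + 4.300 + 0.648 + 6.540 = 14.960 m² sabins.
Target A₂ = 0.161·134.664/0.92 = 23.566 sabins (V = 134.664 m³).
Shortfall: 23.566 − 14.960 = 8.6 sabins.

8.6 sabins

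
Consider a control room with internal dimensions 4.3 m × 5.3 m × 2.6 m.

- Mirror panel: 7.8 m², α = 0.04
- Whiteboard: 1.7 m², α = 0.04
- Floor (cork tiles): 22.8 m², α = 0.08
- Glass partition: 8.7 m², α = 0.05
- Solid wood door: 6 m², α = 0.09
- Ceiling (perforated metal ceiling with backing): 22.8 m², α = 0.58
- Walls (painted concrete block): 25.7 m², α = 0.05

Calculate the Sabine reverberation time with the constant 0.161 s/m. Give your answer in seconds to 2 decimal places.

Summing Sᵢαᵢ: 0.312 + 0.068 + 1.824 + 0.435 + 0.540 + 13.224 + 1.285 → A = 17.688 sabins.
Volume V = 4.3 × 5.3 × 2.6 = 59.254 m³.
RT60 = 0.161 · V / A = 0.161 × 59.254 / 17.688 = 0.54 s.

0.54 sec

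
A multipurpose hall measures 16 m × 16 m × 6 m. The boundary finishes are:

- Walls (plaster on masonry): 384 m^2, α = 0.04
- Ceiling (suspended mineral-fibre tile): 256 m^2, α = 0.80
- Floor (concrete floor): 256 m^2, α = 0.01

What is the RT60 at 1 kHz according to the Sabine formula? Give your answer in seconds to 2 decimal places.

Summing Sᵢαᵢ: 15.360 + 204.800 + 2.560 → A = 222.720 sabins.
Volume V = 16 × 16 × 6 = 1536 m³.
Sabine: RT60 = 0.161 × 1536 / 222.720 = 1.11 s.

1.11 sec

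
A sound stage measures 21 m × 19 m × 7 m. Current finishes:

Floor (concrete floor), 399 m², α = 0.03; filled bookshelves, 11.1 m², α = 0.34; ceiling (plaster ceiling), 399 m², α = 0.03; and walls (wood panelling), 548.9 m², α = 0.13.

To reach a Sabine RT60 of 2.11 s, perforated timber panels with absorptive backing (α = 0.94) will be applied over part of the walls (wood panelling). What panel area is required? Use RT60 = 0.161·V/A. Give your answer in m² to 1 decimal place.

Summing Sᵢαᵢ: 11.970 + 3.774 + 11.970 + 71.357 → A₁ = 99.071 sabins.
Required A₂ = 0.161·2793/2.11 = 213.115 sabins.
ΔA needed = 213.115 − 99.071 = 114.044 sabins.
Net gain per m²: Δα = 0.94 − 0.13 = 0.81.
Area = ΔA/Δα = 114.044/0.81 = 140.8 m².

140.8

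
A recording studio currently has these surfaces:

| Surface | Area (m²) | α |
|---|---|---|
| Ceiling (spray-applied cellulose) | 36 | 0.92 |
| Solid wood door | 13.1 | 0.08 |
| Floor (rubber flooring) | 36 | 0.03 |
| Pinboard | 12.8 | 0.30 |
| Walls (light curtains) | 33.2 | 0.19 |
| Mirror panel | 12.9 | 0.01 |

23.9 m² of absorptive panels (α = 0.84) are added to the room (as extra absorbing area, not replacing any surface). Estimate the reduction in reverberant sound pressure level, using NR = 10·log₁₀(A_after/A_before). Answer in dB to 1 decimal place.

1.6 dB

Summing Sᵢαᵢ: 33.120 + 1.048 + 1.080 + 3.840 + 6.308 + 0.129 → A_before = 45.525 sabins.
Treatment contributes 23.9·0.84 = 20.076 sabins.
New total A_after = 65.601 sabins.
Reduction = 10 log₁₀(A_after/A_before) = 10 log₁₀(1.4410) = 1.6 dB.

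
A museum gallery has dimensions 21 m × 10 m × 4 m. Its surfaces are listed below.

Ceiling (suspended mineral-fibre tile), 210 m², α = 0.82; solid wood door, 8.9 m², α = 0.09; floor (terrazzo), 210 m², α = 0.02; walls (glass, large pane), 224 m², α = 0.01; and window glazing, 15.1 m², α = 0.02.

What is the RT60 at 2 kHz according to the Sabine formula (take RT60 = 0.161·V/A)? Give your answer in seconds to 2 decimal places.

0.75 seconds

Total absorption A = 210*0.82 + 8.9*0.09 + 210*0.02 + 224*0.01 + 15.1*0.02
  = 172.200 + 0.801 + 4.200 + 2.240 + 0.302 = 179.743 m² sabins.
Volume V = 21 × 10 × 4 = 840 m³.
RT60 = 0.161 · V / A = 0.161 × 840 / 179.743 = 0.75 s.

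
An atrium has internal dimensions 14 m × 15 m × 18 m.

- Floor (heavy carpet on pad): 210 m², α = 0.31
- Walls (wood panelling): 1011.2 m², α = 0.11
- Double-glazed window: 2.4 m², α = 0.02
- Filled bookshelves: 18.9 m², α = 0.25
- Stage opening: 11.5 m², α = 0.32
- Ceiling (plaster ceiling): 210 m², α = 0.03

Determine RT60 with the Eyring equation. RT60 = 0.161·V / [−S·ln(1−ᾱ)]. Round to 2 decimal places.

S = Σ Sᵢ = 1464.0 m².
Σ(Sᵢαᵢ) = 210·0.31 + 1011.2·0.11 + 2.4·0.02 + 18.9·0.25 + 11.5·0.32 + 210·0.03 = 191.085.
Mean coefficient ᾱ = A/S = 0.1305.
−S·ln(1−ᾱ) = −1464.0 × ln(1 − 0.1305) = 204.721.
V = 14 × 15 × 18 = 3780 m³.
RT60 = 0.161 × 3780 / 204.721 = 2.97 s.

2.97 s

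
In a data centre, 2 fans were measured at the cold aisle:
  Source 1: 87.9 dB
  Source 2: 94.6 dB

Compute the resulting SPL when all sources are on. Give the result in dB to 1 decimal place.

95.4 dB

Σ 10^(Lᵢ/10) = 3.501e+09.
Back to dB: 10·log₁₀ Σ = 95.4 dB.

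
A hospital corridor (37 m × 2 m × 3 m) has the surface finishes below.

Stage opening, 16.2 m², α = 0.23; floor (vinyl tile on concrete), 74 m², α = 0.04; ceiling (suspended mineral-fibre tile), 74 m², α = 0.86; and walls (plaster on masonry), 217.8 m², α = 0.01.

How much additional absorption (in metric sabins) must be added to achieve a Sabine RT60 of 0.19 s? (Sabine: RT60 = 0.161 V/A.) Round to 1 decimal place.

A₁ = Σ Sᵢαᵢ = 16.2*0.23 + 74*0.04 + 74*0.86 + 217.8*0.01 = 72.504 sabins.
V = 222 m³. Required absorption A₂ = 0.161 × 222 / 0.19 = 188.116 sabins.
ΔA = A₂ − A₁ = 188.116 − 72.504 = 115.6 sabins.

115.6 sabins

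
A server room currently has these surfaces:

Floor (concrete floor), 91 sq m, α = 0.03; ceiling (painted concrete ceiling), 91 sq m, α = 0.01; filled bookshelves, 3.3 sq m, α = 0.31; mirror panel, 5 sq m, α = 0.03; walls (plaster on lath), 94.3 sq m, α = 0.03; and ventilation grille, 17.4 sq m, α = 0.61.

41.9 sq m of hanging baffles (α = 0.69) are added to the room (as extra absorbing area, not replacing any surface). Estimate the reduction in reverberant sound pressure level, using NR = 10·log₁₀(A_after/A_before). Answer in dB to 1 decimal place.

4.1 dB

Equivalent absorption area: A_before = 91·0.03 + 91·0.01 + 3.3·0.31 + 5·0.03 + 94.3·0.03 + 17.4·0.61 = 18.256 sq m.
Treatment contributes 41.9·0.69 = 28.911 sabins.
New total A_after = 47.167 sabins.
NR = 10·log₁₀(47.167/18.256) = 4.1 dB.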